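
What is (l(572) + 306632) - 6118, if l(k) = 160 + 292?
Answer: 300966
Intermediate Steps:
l(k) = 452
(l(572) + 306632) - 6118 = (452 + 306632) - 6118 = 307084 - 6118 = 300966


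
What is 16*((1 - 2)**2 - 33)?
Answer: -512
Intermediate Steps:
16*((1 - 2)**2 - 33) = 16*((-1)**2 - 33) = 16*(1 - 33) = 16*(-32) = -512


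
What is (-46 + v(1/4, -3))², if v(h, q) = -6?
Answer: 2704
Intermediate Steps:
(-46 + v(1/4, -3))² = (-46 - 6)² = (-52)² = 2704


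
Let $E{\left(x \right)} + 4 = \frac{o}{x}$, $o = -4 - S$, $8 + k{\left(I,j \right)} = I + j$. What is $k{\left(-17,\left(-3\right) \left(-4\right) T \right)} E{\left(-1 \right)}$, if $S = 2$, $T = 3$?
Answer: $22$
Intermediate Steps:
$k{\left(I,j \right)} = -8 + I + j$ ($k{\left(I,j \right)} = -8 + \left(I + j\right) = -8 + I + j$)
$o = -6$ ($o = -4 - 2 = -6$)
$E{\left(x \right)} = -4 - \frac{6}{x}$
$k{\left(-17,\left(-3\right) \left(-4\right) T \right)} E{\left(-1 \right)} = \left(-8 - 17 + \left(-3\right) \left(-4\right) 3\right) \left(-4 - \frac{6}{-1}\right) = \left(-8 - 17 + 12 \cdot 3\right) \left(-4 - -6\right) = \left(-8 - 17 + 36\right) \left(-4 + 6\right) = 11 \cdot 2 = 22$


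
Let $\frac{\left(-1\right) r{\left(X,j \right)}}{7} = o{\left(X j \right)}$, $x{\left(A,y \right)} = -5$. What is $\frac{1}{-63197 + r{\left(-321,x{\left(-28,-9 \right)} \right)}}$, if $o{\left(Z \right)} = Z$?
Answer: $- \frac{1}{74432} \approx -1.3435 \cdot 10^{-5}$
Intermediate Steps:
$r{\left(X,j \right)} = - 7 X j$
$\frac{1}{-63197 + r{\left(-321,x{\left(-28,-9 \right)} \right)}} = \frac{1}{-63197 - \left(-2247\right) \left(-5\right)} = \frac{1}{-63197 - 11235} = \frac{1}{-74432} = - \frac{1}{74432}$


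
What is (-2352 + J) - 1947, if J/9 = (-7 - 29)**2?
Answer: 7365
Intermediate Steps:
J = 11664 (J = 9*(-7 - 29)**2 = 9*(-36)**2 = 9*1296 = 11664)
(-2352 + J) - 1947 = (-2352 + 11664) - 1947 = 9312 - 1947 = 7365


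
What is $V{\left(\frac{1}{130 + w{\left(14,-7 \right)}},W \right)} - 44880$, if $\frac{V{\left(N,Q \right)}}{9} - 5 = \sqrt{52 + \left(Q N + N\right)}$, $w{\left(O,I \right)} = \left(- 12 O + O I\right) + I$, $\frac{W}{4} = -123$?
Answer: $-44835 + \frac{9 \sqrt{1133561}}{143} \approx -44768.0$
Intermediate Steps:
$W = -492$ ($W = 4 \left(-123\right) = -492$)
$w{\left(O,I \right)} = I - 12 O + I O$ ($w{\left(O,I \right)} = \left(- 12 O + I O\right) + I = I - 12 O + I O$)
$V{\left(N,Q \right)} = 45 + 9 \sqrt{52 + N + N Q}$ ($V{\left(N,Q \right)} = 45 + 9 \sqrt{52 + \left(Q N + N\right)} = 45 + 9 \sqrt{52 + \left(N Q + N\right)} = 45 + 9 \sqrt{52 + \left(N + N Q\right)} = 45 + 9 \sqrt{52 + N + N Q}$)
$V{\left(\frac{1}{130 + w{\left(14,-7 \right)}},W \right)} - 44880 = \left(45 + 9 \sqrt{52 + \frac{1}{130 - 273} + \frac{1}{130 - 273} \left(-492\right)}\right) - 44880 = \left(45 + 9 \sqrt{52 + \frac{1}{-143} + \frac{1}{-143} \left(-492\right)}\right) - 44880 = \left(45 + 9 \sqrt{52 - \frac{1}{143} - - \frac{492}{143}}\right) - 44880 = \left(45 + 9 \sqrt{52 - \frac{1}{143} + \frac{492}{143}}\right) - 44880 = \left(45 + 9 \sqrt{\frac{7927}{143}}\right) - 44880 = \left(45 + 9 \frac{\sqrt{1133561}}{143}\right) - 44880 = \left(45 + \frac{9 \sqrt{1133561}}{143}\right) - 44880 = -44835 + \frac{9 \sqrt{1133561}}{143}$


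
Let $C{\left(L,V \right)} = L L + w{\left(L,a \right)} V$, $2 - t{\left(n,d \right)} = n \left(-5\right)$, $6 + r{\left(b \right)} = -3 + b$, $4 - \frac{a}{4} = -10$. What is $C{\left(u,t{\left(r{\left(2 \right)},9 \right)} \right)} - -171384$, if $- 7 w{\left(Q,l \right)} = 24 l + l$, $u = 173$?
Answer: $207913$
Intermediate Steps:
$a = 56$ ($a = 16 - -40 = 16 + 40 = 56$)
$w{\left(Q,l \right)} = - \frac{25 l}{7}$ ($w{\left(Q,l \right)} = - \frac{24 l + l}{7} = - \frac{25 l}{7}$)
$r{\left(b \right)} = -9 + b$ ($r{\left(b \right)} = -6 + \left(-3 + b\right) = -9 + b$)
$t{\left(n,d \right)} = 2 + 5 n$ ($t{\left(n,d \right)} = 2 - n \left(-5\right) = 2 - - 5 n = 2 + 5 n$)
$C{\left(L,V \right)} = L^{2} - 200 V$ ($C{\left(L,V \right)} = L L + \left(- \frac{25}{7}\right) 56 V = L^{2} - 200 V$)
$C{\left(u,t{\left(r{\left(2 \right)},9 \right)} \right)} - -171384 = \left(173^{2} - 200 \left(2 + 5 \left(-9 + 2\right)\right)\right) - -171384 = \left(29929 - 200 \left(2 + 5 \left(-7\right)\right)\right) + 171384 = \left(29929 - 200 \left(2 - 35\right)\right) + 171384 = \left(29929 - -6600\right) + 171384 = \left(29929 + 6600\right) + 171384 = 36529 + 171384 = 207913$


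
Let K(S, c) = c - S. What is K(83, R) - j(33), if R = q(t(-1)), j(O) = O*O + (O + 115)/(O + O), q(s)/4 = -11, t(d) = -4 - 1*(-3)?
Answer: -40202/33 ≈ -1218.2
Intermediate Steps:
t(d) = -1 (t(d) = -4 + 3 = -1)
q(s) = -44 (q(s) = 4*(-11) = -44)
j(O) = O² + (115 + O)/(2*O) (j(O) = O² + (115 + O)/((2*O)) = O² + (115 + O)*(1/(2*O)) = O² + (115 + O)/(2*O))
R = -44
K(83, R) - j(33) = (-44 - 1*83) - (115 + 33 + 2*33³)/(2*33) = (-44 - 83) - (115 + 33 + 2*35937)/(2*33) = -127 - (115 + 33 + 71874)/(2*33) = -127 - 72022/(2*33) = -127 - 1*36011/33 = -127 - 36011/33 = -40202/33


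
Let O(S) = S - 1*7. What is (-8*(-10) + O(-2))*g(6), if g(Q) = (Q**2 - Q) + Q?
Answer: 2556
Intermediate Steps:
g(Q) = Q**2
O(S) = -7 + S (O(S) = S - 7 = -7 + S)
(-8*(-10) + O(-2))*g(6) = (-8*(-10) + (-7 - 2))*6**2 = (80 - 9)*36 = 71*36 = 2556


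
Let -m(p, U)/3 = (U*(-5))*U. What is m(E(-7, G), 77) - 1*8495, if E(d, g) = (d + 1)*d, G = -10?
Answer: 80440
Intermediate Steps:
E(d, g) = d*(1 + d) (E(d, g) = (1 + d)*d = d*(1 + d))
m(p, U) = 15*U² (m(p, U) = -3*U*(-5)*U = -3*(-5*U)*U = -(-15)*U² = 15*U²)
m(E(-7, G), 77) - 1*8495 = 15*77² - 1*8495 = 15*5929 - 8495 = 88935 - 8495 = 80440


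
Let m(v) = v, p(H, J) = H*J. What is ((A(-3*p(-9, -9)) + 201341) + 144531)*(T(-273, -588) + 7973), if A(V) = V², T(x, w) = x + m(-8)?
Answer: 3114652332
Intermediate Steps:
T(x, w) = -8 + x (T(x, w) = x - 8 = -8 + x)
((A(-3*p(-9, -9)) + 201341) + 144531)*(T(-273, -588) + 7973) = (((-(-27)*(-9))² + 201341) + 144531)*((-8 - 273) + 7973) = (((-3*81)² + 201341) + 144531)*(-281 + 7973) = (((-243)² + 201341) + 144531)*7692 = ((59049 + 201341) + 144531)*7692 = (260390 + 144531)*7692 = 404921*7692 = 3114652332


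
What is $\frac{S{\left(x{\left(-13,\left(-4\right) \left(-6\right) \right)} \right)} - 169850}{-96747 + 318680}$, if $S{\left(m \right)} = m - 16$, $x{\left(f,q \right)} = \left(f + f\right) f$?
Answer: $- \frac{169528}{221933} \approx -0.76387$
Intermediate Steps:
$x{\left(f,q \right)} = 2 f^{2}$ ($x{\left(f,q \right)} = 2 f f = 2 f^{2}$)
$S{\left(m \right)} = -16 + m$ ($S{\left(m \right)} = m - 16 = -16 + m$)
$\frac{S{\left(x{\left(-13,\left(-4\right) \left(-6\right) \right)} \right)} - 169850}{-96747 + 318680} = \frac{\left(-16 + 2 \left(-13\right)^{2}\right) - 169850}{-96747 + 318680} = \frac{\left(-16 + 2 \cdot 169\right) - 169850}{221933} = \left(\left(-16 + 338\right) - 169850\right) \frac{1}{221933} = \left(322 - 169850\right) \frac{1}{221933} = \left(-169528\right) \frac{1}{221933} = - \frac{169528}{221933}$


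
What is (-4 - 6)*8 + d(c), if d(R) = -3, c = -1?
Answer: -83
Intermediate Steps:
(-4 - 6)*8 + d(c) = (-4 - 6)*8 - 3 = -10*8 - 3 = -80 - 3 = -83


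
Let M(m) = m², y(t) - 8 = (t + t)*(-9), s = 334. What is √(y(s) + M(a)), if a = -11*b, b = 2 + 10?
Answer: 2*√2855 ≈ 106.86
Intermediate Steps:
b = 12
a = -132 (a = -11*12 = -132)
y(t) = 8 - 18*t (y(t) = 8 + (t + t)*(-9) = 8 + (2*t)*(-9) = 8 - 18*t)
√(y(s) + M(a)) = √((8 - 18*334) + (-132)²) = √((8 - 6012) + 17424) = √(-6004 + 17424) = √11420 = 2*√2855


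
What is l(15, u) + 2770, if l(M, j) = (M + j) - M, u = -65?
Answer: 2705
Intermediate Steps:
l(M, j) = j
l(15, u) + 2770 = -65 + 2770 = 2705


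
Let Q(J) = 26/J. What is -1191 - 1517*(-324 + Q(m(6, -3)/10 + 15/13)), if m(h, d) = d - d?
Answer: 6842009/15 ≈ 4.5613e+5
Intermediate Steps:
m(h, d) = 0
-1191 - 1517*(-324 + Q(m(6, -3)/10 + 15/13)) = -1191 - 1517*(-324 + 26/(0/10 + 15/13)) = -1191 - 1517*(-324 + 26/(0*(⅒) + 15*(1/13))) = -1191 - 1517*(-324 + 26/(0 + 15/13)) = -1191 - 1517*(-324 + 26/(15/13)) = -1191 - 1517*(-324 + 26*(13/15)) = -1191 - 1517*(-324 + 338/15) = -1191 - 1517*(-4522/15) = -1191 + 6859874/15 = 6842009/15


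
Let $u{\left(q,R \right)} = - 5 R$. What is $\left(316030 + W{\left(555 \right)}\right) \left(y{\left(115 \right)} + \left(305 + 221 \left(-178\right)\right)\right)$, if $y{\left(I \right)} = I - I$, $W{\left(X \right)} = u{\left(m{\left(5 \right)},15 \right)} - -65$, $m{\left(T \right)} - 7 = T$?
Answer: $-12335208660$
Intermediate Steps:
$m{\left(T \right)} = 7 + T$
$W{\left(X \right)} = -10$ ($W{\left(X \right)} = \left(-5\right) 15 - -65 = -75 + 65 = -10$)
$y{\left(I \right)} = 0$
$\left(316030 + W{\left(555 \right)}\right) \left(y{\left(115 \right)} + \left(305 + 221 \left(-178\right)\right)\right) = \left(316030 - 10\right) \left(0 + \left(305 + 221 \left(-178\right)\right)\right) = 316020 \left(0 + \left(305 - 39338\right)\right) = 316020 \left(0 - 39033\right) = 316020 \left(-39033\right) = -12335208660$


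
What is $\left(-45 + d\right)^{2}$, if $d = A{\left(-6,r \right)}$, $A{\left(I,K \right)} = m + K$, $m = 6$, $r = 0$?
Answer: $1521$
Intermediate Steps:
$A{\left(I,K \right)} = 6 + K$
$d = 6$ ($d = 6 + 0 = 6$)
$\left(-45 + d\right)^{2} = \left(-45 + 6\right)^{2} = \left(-39\right)^{2} = 1521$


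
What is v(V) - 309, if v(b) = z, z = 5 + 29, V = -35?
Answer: -275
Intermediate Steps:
z = 34
v(b) = 34
v(V) - 309 = 34 - 309 = -275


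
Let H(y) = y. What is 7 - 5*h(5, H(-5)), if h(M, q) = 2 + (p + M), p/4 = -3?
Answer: 32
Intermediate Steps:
p = -12 (p = 4*(-3) = -12)
h(M, q) = -10 + M (h(M, q) = 2 + (-12 + M) = -10 + M)
7 - 5*h(5, H(-5)) = 7 - 5*(-10 + 5) = 7 - 5*(-5) = 7 + 25 = 32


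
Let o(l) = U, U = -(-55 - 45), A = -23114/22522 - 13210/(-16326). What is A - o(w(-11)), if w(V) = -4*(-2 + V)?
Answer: -9212315186/91923543 ≈ -100.22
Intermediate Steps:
w(V) = 8 - 4*V
A = -19960886/91923543 (A = -23114*1/22522 - 13210*(-1/16326) = -11557/11261 + 6605/8163 = -19960886/91923543 ≈ -0.21715)
U = 100 (U = -1*(-100) = 100)
o(l) = 100
A - o(w(-11)) = -19960886/91923543 - 1*100 = -19960886/91923543 - 100 = -9212315186/91923543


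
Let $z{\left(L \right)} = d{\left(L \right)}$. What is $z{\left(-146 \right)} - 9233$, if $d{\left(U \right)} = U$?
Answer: $-9379$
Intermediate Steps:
$z{\left(L \right)} = L$
$z{\left(-146 \right)} - 9233 = -146 - 9233 = -9379$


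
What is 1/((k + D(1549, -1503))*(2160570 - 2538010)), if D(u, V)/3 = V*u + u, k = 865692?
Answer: 1/2307706658880 ≈ 4.3333e-13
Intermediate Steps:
D(u, V) = 3*u + 3*V*u (D(u, V) = 3*(V*u + u) = 3*(u + V*u) = 3*u + 3*V*u)
1/((k + D(1549, -1503))*(2160570 - 2538010)) = 1/((865692 + 3*1549*(1 - 1503))*(2160570 - 2538010)) = 1/((865692 + 3*1549*(-1502))*(-377440)) = 1/((865692 - 6979794)*(-377440)) = 1/(-6114102*(-377440)) = 1/2307706658880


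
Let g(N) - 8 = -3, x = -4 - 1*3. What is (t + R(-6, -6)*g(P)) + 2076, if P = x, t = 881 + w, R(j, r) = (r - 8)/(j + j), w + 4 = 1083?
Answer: 24251/6 ≈ 4041.8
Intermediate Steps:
w = 1079 (w = -4 + 1083 = 1079)
R(j, r) = (-8 + r)/(2*j) (R(j, r) = (-8 + r)/((2*j)) = (-8 + r)*(1/(2*j)) = (-8 + r)/(2*j))
t = 1960 (t = 881 + 1079 = 1960)
x = -7 (x = -4 - 3 = -7)
P = -7
g(N) = 5 (g(N) = 8 - 3 = 5)
(t + R(-6, -6)*g(P)) + 2076 = (1960 + ((½)*(-8 - 6)/(-6))*5) + 2076 = (1960 + ((½)*(-⅙)*(-14))*5) + 2076 = (1960 + (7/6)*5) + 2076 = (1960 + 35/6) + 2076 = 11795/6 + 2076 = 24251/6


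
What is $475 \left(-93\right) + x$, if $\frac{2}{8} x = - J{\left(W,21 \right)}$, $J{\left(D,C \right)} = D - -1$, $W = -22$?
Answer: $-44091$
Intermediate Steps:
$J{\left(D,C \right)} = 1 + D$ ($J{\left(D,C \right)} = D + 1 = 1 + D$)
$x = 84$ ($x = 4 \left(- (1 - 22)\right) = 4 \left(\left(-1\right) \left(-21\right)\right) = 4 \cdot 21 = 84$)
$475 \left(-93\right) + x = 475 \left(-93\right) + 84 = -44175 + 84 = -44091$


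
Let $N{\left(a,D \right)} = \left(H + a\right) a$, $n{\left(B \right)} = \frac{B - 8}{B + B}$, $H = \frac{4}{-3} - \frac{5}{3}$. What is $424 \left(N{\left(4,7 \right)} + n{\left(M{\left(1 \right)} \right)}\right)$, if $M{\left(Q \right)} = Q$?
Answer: $212$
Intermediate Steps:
$H = -3$ ($H = 4 \left(- \frac{1}{3}\right) - \frac{5}{3} = - \frac{4}{3} - \frac{5}{3} = -3$)
$n{\left(B \right)} = \frac{-8 + B}{2 B}$
$N{\left(a,D \right)} = a \left(-3 + a\right)$ ($N{\left(a,D \right)} = \left(-3 + a\right) a = a \left(-3 + a\right)$)
$424 \left(N{\left(4,7 \right)} + n{\left(M{\left(1 \right)} \right)}\right) = 424 \left(4 \left(-3 + 4\right) + \frac{-8 + 1}{2 \cdot 1}\right) = 424 \left(4 \cdot 1 + \frac{1}{2} \cdot 1 \left(-7\right)\right) = 424 \left(4 - \frac{7}{2}\right) = 424 \cdot \frac{1}{2} = 212$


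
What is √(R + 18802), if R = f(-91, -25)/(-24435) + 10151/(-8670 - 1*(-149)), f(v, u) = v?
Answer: 2*√22640183016530346735/69403545 ≈ 137.12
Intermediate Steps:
R = -247264274/208210635 (R = -91/(-24435) + 10151/(-8670 - 1*(-149)) = -91*(-1/24435) + 10151/(-8670 + 149) = 91/24435 + 10151/(-8521) = 91/24435 + 10151*(-1/8521) = 91/24435 - 10151/8521 = -247264274/208210635 ≈ -1.1876)
√(R + 18802) = √(-247264274/208210635 + 18802) = √(3914529094996/208210635) = 2*√22640183016530346735/69403545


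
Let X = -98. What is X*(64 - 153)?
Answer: 8722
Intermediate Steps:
X*(64 - 153) = -98*(64 - 153) = -98*(-89) = 8722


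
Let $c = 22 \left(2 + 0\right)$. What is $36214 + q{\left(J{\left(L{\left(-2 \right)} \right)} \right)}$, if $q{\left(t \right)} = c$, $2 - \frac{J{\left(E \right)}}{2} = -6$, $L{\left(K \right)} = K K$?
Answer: $36258$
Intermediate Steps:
$L{\left(K \right)} = K^{2}$
$J{\left(E \right)} = 16$ ($J{\left(E \right)} = 4 - -12 = 4 + 12 = 16$)
$c = 44$ ($c = 22 \cdot 2 = 44$)
$q{\left(t \right)} = 44$
$36214 + q{\left(J{\left(L{\left(-2 \right)} \right)} \right)} = 36214 + 44 = 36258$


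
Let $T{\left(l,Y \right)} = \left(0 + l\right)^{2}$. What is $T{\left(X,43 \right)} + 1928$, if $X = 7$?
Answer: $1977$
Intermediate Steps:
$T{\left(l,Y \right)} = l^{2}$
$T{\left(X,43 \right)} + 1928 = 7^{2} + 1928 = 49 + 1928 = 1977$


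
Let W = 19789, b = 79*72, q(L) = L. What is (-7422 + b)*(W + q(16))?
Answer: -34341870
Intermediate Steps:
b = 5688
(-7422 + b)*(W + q(16)) = (-7422 + 5688)*(19789 + 16) = -1734*19805 = -34341870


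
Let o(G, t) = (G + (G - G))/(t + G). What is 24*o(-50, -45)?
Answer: 240/19 ≈ 12.632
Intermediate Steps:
o(G, t) = G/(G + t) (o(G, t) = (G + 0)/(G + t) = G/(G + t))
24*o(-50, -45) = 24*(-50/(-50 - 45)) = 24*(-50/(-95)) = 24*(-50*(-1/95)) = 24*(10/19) = 240/19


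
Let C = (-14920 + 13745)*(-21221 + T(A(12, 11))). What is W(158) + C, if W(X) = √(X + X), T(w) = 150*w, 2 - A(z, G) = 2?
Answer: 24934675 + 2*√79 ≈ 2.4935e+7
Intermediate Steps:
A(z, G) = 0 (A(z, G) = 2 - 1*2 = 2 - 2 = 0)
W(X) = √2*√X (W(X) = √(2*X) = √2*√X)
C = 24934675 (C = (-14920 + 13745)*(-21221 + 150*0) = -1175*(-21221 + 0) = -1175*(-21221) = 24934675)
W(158) + C = √2*√158 + 24934675 = 2*√79 + 24934675 = 24934675 + 2*√79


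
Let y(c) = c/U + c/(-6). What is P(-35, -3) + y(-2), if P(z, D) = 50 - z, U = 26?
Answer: 3325/39 ≈ 85.256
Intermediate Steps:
y(c) = -5*c/39 (y(c) = c/26 + c/(-6) = c*(1/26) + c*(-⅙) = c/26 - c/6 = -5*c/39)
P(-35, -3) + y(-2) = (50 - 1*(-35)) - 5/39*(-2) = (50 + 35) + 10/39 = 85 + 10/39 = 3325/39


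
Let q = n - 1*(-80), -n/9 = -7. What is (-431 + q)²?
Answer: 82944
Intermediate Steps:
n = 63 (n = -9*(-7) = 63)
q = 143 (q = 63 - 1*(-80) = 63 + 80 = 143)
(-431 + q)² = (-431 + 143)² = (-288)² = 82944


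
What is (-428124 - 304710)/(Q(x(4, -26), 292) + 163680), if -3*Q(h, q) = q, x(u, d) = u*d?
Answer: -1099251/245374 ≈ -4.4799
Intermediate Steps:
x(u, d) = d*u
Q(h, q) = -q/3
(-428124 - 304710)/(Q(x(4, -26), 292) + 163680) = (-428124 - 304710)/(-⅓*292 + 163680) = -732834/(-292/3 + 163680) = -732834/490748/3 = -732834*3/490748 = -1099251/245374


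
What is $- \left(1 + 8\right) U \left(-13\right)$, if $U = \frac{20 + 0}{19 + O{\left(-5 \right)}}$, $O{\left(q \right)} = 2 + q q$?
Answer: $\frac{1170}{23} \approx 50.87$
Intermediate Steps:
$O{\left(q \right)} = 2 + q^{2}$
$U = \frac{10}{23}$ ($U = \frac{20 + 0}{19 + \left(2 + \left(-5\right)^{2}\right)} = \frac{20}{19 + \left(2 + 25\right)} = \frac{20}{19 + 27} = \frac{20}{46} = 20 \cdot \frac{1}{46} = \frac{10}{23} \approx 0.43478$)
$- \left(1 + 8\right) U \left(-13\right) = - \left(1 + 8\right) \frac{10}{23} \left(-13\right) = - 9 \cdot \frac{10}{23} \left(-13\right) = - \frac{90 \left(-13\right)}{23} = \left(-1\right) \left(- \frac{1170}{23}\right) = \frac{1170}{23}$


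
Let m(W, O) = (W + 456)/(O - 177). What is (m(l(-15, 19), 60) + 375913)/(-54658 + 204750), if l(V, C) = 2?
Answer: 43981363/17560764 ≈ 2.5045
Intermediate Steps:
m(W, O) = (456 + W)/(-177 + O)
(m(l(-15, 19), 60) + 375913)/(-54658 + 204750) = ((456 + 2)/(-177 + 60) + 375913)/(-54658 + 204750) = (458/(-117) + 375913)/150092 = (-1/117*458 + 375913)*(1/150092) = (-458/117 + 375913)*(1/150092) = (43981363/117)*(1/150092) = 43981363/17560764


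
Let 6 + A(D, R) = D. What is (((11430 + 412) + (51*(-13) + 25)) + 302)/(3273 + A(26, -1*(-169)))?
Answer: 11506/3293 ≈ 3.4941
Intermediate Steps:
A(D, R) = -6 + D
(((11430 + 412) + (51*(-13) + 25)) + 302)/(3273 + A(26, -1*(-169))) = (((11430 + 412) + (51*(-13) + 25)) + 302)/(3273 + (-6 + 26)) = ((11842 + (-663 + 25)) + 302)/(3273 + 20) = ((11842 - 638) + 302)/3293 = (11204 + 302)*(1/3293) = 11506*(1/3293) = 11506/3293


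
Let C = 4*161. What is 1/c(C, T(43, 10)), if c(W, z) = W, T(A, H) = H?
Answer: 1/644 ≈ 0.0015528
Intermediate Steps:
C = 644
1/c(C, T(43, 10)) = 1/644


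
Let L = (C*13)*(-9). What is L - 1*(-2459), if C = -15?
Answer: 4214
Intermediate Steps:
L = 1755 (L = -15*13*(-9) = -195*(-9) = 1755)
L - 1*(-2459) = 1755 - 1*(-2459) = 1755 + 2459 = 4214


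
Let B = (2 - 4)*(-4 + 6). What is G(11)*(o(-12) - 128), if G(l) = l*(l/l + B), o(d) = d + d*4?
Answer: 6204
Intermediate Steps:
B = -4 (B = -2*2 = -4)
o(d) = 5*d (o(d) = d + 4*d = 5*d)
G(l) = -3*l (G(l) = l*(l/l - 4) = l*(1 - 4) = l*(-3) = -3*l)
G(11)*(o(-12) - 128) = (-3*11)*(5*(-12) - 128) = -33*(-60 - 128) = -33*(-188) = 6204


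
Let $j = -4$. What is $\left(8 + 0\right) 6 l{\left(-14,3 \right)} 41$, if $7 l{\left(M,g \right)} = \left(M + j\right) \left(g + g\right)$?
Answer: $- \frac{212544}{7} \approx -30363.0$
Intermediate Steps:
$l{\left(M,g \right)} = \frac{2 g \left(-4 + M\right)}{7}$ ($l{\left(M,g \right)} = \frac{\left(M - 4\right) \left(g + g\right)}{7} = \frac{\left(-4 + M\right) 2 g}{7} = \frac{2 g \left(-4 + M\right)}{7}$)
$\left(8 + 0\right) 6 l{\left(-14,3 \right)} 41 = \left(8 + 0\right) 6 \cdot \frac{2}{7} \cdot 3 \left(-4 - 14\right) 41 = 8 \cdot 6 \cdot \frac{2}{7} \cdot 3 \left(-18\right) 41 = 48 \left(- \frac{108}{7}\right) 41 = \left(- \frac{5184}{7}\right) 41 = - \frac{212544}{7}$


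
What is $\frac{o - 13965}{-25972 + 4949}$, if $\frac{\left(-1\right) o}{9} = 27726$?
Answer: $\frac{263499}{21023} \approx 12.534$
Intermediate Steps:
$o = -249534$ ($o = \left(-9\right) 27726 = -249534$)
$\frac{o - 13965}{-25972 + 4949} = \frac{-249534 - 13965}{-25972 + 4949} = - \frac{263499}{-21023} = \left(-263499\right) \left(- \frac{1}{21023}\right) = \frac{263499}{21023}$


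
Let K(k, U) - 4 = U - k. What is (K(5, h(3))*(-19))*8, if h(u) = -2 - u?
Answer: 912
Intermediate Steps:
K(k, U) = 4 + U - k (K(k, U) = 4 + (U - k) = 4 + U - k)
(K(5, h(3))*(-19))*8 = ((4 + (-2 - 1*3) - 1*5)*(-19))*8 = ((4 + (-2 - 3) - 5)*(-19))*8 = ((4 - 5 - 5)*(-19))*8 = -6*(-19)*8 = 114*8 = 912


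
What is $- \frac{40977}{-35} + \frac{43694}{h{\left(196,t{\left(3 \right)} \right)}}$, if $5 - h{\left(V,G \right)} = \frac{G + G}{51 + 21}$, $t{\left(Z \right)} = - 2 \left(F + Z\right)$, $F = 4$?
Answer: $\frac{31501989}{3395} \approx 9278.9$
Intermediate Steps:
$t{\left(Z \right)} = -8 - 2 Z$ ($t{\left(Z \right)} = - 2 \left(4 + Z\right) = -8 - 2 Z$)
$h{\left(V,G \right)} = 5 - \frac{G}{36}$ ($h{\left(V,G \right)} = 5 - \frac{G + G}{51 + 21} = 5 - \frac{2 G}{72} = 5 - 2 G \frac{1}{72} = 5 - \frac{G}{36}$)
$- \frac{40977}{-35} + \frac{43694}{h{\left(196,t{\left(3 \right)} \right)}} = - \frac{40977}{-35} + \frac{43694}{5 - \frac{-8 - 6}{36}} = \left(-40977\right) \left(- \frac{1}{35}\right) + \frac{43694}{5 - \frac{-8 - 6}{36}} = \frac{40977}{35} + \frac{43694}{5 - - \frac{7}{18}} = \frac{40977}{35} + \frac{43694}{5 + \frac{7}{18}} = \frac{40977}{35} + \frac{43694}{\frac{97}{18}} = \frac{40977}{35} + 43694 \cdot \frac{18}{97} = \frac{40977}{35} + \frac{786492}{97} = \frac{31501989}{3395}$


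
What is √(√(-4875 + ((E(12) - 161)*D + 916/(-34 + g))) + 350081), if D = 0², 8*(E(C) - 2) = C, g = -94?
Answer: √(5601296 + 2*I*√312458)/4 ≈ 591.68 + 0.059046*I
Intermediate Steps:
E(C) = 2 + C/8
D = 0
√(√(-4875 + ((E(12) - 161)*D + 916/(-34 + g))) + 350081) = √(√(-4875 + (((2 + (⅛)*12) - 161)*0 + 916/(-34 - 94))) + 350081) = √(√(-4875 + (((2 + 3/2) - 161)*0 + 916/(-128))) + 350081) = √(√(-4875 + ((7/2 - 161)*0 - 1/128*916)) + 350081) = √(√(-4875 + (-315/2*0 - 229/32)) + 350081) = √(√(-4875 + (0 - 229/32)) + 350081) = √(√(-4875 - 229/32) + 350081) = √(√(-156229/32) + 350081) = √(I*√312458/8 + 350081) = √(350081 + I*√312458/8)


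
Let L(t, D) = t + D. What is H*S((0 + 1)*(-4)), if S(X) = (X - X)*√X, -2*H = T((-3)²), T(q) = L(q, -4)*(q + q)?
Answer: 0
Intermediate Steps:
L(t, D) = D + t
T(q) = 2*q*(-4 + q) (T(q) = (-4 + q)*(q + q) = (-4 + q)*(2*q) = 2*q*(-4 + q))
H = -45 (H = -(-3)²*(-4 + (-3)²) = -9*(-4 + 9) = -9*5 = -½*90 = -45)
S(X) = 0 (S(X) = 0*√X = 0)
H*S((0 + 1)*(-4)) = -45*0 = 0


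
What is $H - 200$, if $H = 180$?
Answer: $-20$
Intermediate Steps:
$H - 200 = 180 - 200 = -20$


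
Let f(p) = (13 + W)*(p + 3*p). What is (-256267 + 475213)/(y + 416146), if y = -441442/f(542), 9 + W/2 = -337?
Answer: 4132106104/7853811743 ≈ 0.52613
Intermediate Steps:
W = -692 (W = -18 + 2*(-337) = -18 - 674 = -692)
f(p) = -2716*p (f(p) = (13 - 692)*(p + 3*p) = -2716*p)
y = 220721/736036 (y = -441442/((-2716*542)) = -441442/(-1472072) = -441442*(-1/1472072) = 220721/736036 ≈ 0.29988)
(-256267 + 475213)/(y + 416146) = (-256267 + 475213)/(220721/736036 + 416146) = 218946/(306298657977/736036) = 218946*(736036/306298657977) = 4132106104/7853811743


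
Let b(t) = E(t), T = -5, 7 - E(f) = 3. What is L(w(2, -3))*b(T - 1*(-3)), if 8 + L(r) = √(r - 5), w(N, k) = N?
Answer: -32 + 4*I*√3 ≈ -32.0 + 6.9282*I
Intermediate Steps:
E(f) = 4 (E(f) = 7 - 1*3 = 7 - 3 = 4)
L(r) = -8 + √(-5 + r) (L(r) = -8 + √(r - 5) = -8 + √(-5 + r))
b(t) = 4
L(w(2, -3))*b(T - 1*(-3)) = (-8 + √(-5 + 2))*4 = (-8 + √(-3))*4 = (-8 + I*√3)*4 = -32 + 4*I*√3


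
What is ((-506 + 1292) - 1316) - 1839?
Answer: -2369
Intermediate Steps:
((-506 + 1292) - 1316) - 1839 = (786 - 1316) - 1839 = -530 - 1839 = -2369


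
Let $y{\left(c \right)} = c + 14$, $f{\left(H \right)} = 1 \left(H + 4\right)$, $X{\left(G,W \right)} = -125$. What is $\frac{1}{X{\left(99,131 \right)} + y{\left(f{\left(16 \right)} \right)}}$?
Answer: $- \frac{1}{91} \approx -0.010989$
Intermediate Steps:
$f{\left(H \right)} = 4 + H$ ($f{\left(H \right)} = 1 \left(4 + H\right) = 4 + H$)
$y{\left(c \right)} = 14 + c$
$\frac{1}{X{\left(99,131 \right)} + y{\left(f{\left(16 \right)} \right)}} = \frac{1}{-125 + \left(14 + \left(4 + 16\right)\right)} = \frac{1}{-125 + \left(14 + 20\right)} = \frac{1}{-125 + 34} = \frac{1}{-91} = - \frac{1}{91}$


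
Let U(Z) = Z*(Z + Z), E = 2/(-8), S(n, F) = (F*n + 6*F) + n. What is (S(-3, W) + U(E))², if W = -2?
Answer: 5041/64 ≈ 78.766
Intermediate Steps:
S(n, F) = n + 6*F + F*n (S(n, F) = (6*F + F*n) + n = n + 6*F + F*n)
E = -¼ (E = 2*(-⅛) = -¼ ≈ -0.25000)
U(Z) = 2*Z² (U(Z) = Z*(2*Z) = 2*Z²)
(S(-3, W) + U(E))² = ((-3 + 6*(-2) - 2*(-3)) + 2*(-¼)²)² = ((-3 - 12 + 6) + 2*(1/16))² = (-9 + ⅛)² = (-71/8)² = 5041/64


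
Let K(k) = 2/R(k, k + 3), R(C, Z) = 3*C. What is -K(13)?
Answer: -2/39 ≈ -0.051282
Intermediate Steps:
K(k) = 2/(3*k) (K(k) = 2/((3*k)) = 2*(1/(3*k)) = 2/(3*k))
-K(13) = -2/(3*13) = -1*2/39 = -2/39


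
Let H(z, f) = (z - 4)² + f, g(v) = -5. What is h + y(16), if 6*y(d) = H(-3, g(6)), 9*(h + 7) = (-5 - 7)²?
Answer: 49/3 ≈ 16.333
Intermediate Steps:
h = 9 (h = -7 + (-5 - 7)²/9 = -7 + (⅑)*(-12)² = -7 + (⅑)*144 = -7 + 16 = 9)
H(z, f) = f + (-4 + z)² (H(z, f) = (-4 + z)² + f = f + (-4 + z)²)
y(d) = 22/3 (y(d) = (-5 + (-4 - 3)²)/6 = (-5 + (-7)²)/6 = (-5 + 49)/6 = (⅙)*44 = 22/3)
h + y(16) = 9 + 22/3 = 49/3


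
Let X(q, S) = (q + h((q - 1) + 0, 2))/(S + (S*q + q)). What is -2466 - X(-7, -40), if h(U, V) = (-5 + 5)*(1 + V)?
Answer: -574571/233 ≈ -2466.0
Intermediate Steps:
h(U, V) = 0 (h(U, V) = 0*(1 + V) = 0)
X(q, S) = q/(S + q + S*q) (X(q, S) = (q + 0)/(S + (S*q + q)) = q/(S + (q + S*q)) = q/(S + q + S*q))
-2466 - X(-7, -40) = -2466 - (-7)/(-40 - 7 - 40*(-7)) = -2466 - (-7)/(-40 - 7 + 280) = -2466 - (-7)/233 = -2466 - 1*(-7/233) = -2466 + 7/233 = -574571/233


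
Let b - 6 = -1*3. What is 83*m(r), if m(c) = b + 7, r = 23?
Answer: 830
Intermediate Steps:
b = 3 (b = 6 - 1*3 = 6 - 3 = 3)
m(c) = 10 (m(c) = 3 + 7 = 10)
83*m(r) = 83*10 = 830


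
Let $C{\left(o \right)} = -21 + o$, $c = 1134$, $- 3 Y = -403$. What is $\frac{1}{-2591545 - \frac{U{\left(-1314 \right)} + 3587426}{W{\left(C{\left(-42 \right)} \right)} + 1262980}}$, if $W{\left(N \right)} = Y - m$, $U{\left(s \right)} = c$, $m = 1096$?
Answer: $- \frac{757211}{1962348534131} \approx -3.8587 \cdot 10^{-7}$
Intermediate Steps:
$Y = \frac{403}{3}$ ($Y = \left(- \frac{1}{3}\right) \left(-403\right) = \frac{403}{3} \approx 134.33$)
$U{\left(s \right)} = 1134$
$W{\left(N \right)} = - \frac{2885}{3}$ ($W{\left(N \right)} = \frac{403}{3} - 1096 = - \frac{2885}{3}$)
$\frac{1}{-2591545 - \frac{U{\left(-1314 \right)} + 3587426}{W{\left(C{\left(-42 \right)} \right)} + 1262980}} = \frac{1}{-2591545 - \frac{1134 + 3587426}{- \frac{2885}{3} + 1262980}} = \frac{1}{-2591545 - \frac{3588560}{\frac{3786055}{3}}} = \frac{1}{-2591545 - 3588560 \cdot \frac{3}{3786055}} = \frac{1}{-2591545 - \frac{2153136}{757211}} = \frac{1}{- \frac{1962348534131}{757211}} = - \frac{757211}{1962348534131}$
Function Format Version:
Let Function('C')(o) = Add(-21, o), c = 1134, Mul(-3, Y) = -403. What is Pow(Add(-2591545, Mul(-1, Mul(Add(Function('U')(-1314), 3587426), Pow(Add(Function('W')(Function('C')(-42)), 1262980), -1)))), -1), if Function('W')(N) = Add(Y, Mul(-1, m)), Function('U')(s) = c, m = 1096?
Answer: Rational(-757211, 1962348534131) ≈ -3.8587e-7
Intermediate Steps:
Y = Rational(403, 3) (Y = Mul(Rational(-1, 3), -403) = Rational(403, 3) ≈ 134.33)
Function('U')(s) = 1134
Function('W')(N) = Rational(-2885, 3) (Function('W')(N) = Add(Rational(403, 3), Mul(-1, 1096)) = Add(Rational(403, 3), -1096) = Rational(-2885, 3))
Pow(Add(-2591545, Mul(-1, Mul(Add(Function('U')(-1314), 3587426), Pow(Add(Function('W')(Function('C')(-42)), 1262980), -1)))), -1) = Pow(Add(-2591545, Mul(-1, Mul(Add(1134, 3587426), Pow(Add(Rational(-2885, 3), 1262980), -1)))), -1) = Pow(Add(-2591545, Mul(-1, Mul(3588560, Pow(Rational(3786055, 3), -1)))), -1) = Pow(Add(-2591545, Mul(-1, Mul(3588560, Rational(3, 3786055)))), -1) = Pow(Add(-2591545, Mul(-1, Rational(2153136, 757211))), -1) = Pow(Add(-2591545, Rational(-2153136, 757211)), -1) = Pow(Rational(-1962348534131, 757211), -1) = Rational(-757211, 1962348534131)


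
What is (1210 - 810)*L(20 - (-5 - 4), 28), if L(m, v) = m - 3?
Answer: 10400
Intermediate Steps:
L(m, v) = -3 + m
(1210 - 810)*L(20 - (-5 - 4), 28) = (1210 - 810)*(-3 + (20 - (-5 - 4))) = 400*(-3 + (20 - 1*(-9))) = 400*(-3 + (20 + 9)) = 400*(-3 + 29) = 400*26 = 10400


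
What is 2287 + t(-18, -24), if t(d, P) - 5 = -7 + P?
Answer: 2261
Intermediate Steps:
t(d, P) = -2 + P (t(d, P) = 5 + (-7 + P) = -2 + P)
2287 + t(-18, -24) = 2287 + (-2 - 24) = 2287 - 26 = 2261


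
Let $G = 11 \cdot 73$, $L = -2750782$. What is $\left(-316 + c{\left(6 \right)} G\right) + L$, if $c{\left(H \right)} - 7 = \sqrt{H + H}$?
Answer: $-2745477 + 1606 \sqrt{3} \approx -2.7427 \cdot 10^{6}$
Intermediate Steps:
$c{\left(H \right)} = 7 + \sqrt{2} \sqrt{H}$ ($c{\left(H \right)} = 7 + \sqrt{H + H} = 7 + \sqrt{2 H} = 7 + \sqrt{2} \sqrt{H}$)
$G = 803$
$\left(-316 + c{\left(6 \right)} G\right) + L = \left(-316 + \left(7 + \sqrt{2} \sqrt{6}\right) 803\right) - 2750782 = \left(-316 + \left(7 + 2 \sqrt{3}\right) 803\right) - 2750782 = \left(-316 + \left(5621 + 1606 \sqrt{3}\right)\right) - 2750782 = \left(5305 + 1606 \sqrt{3}\right) - 2750782 = -2745477 + 1606 \sqrt{3}$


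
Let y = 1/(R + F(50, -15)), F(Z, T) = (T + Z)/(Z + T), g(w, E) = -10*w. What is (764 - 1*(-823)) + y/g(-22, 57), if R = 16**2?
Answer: 89728981/56540 ≈ 1587.0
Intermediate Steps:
R = 256
F(Z, T) = 1 (F(Z, T) = (T + Z)/(T + Z) = 1)
y = 1/257 (y = 1/(256 + 1) = 1/257 ≈ 0.0038911)
(764 - 1*(-823)) + y/g(-22, 57) = (764 - 1*(-823)) + 1/(257*((-10*(-22)))) = (764 + 823) + (1/257)/220 = 1587 + (1/257)*(1/220) = 1587 + 1/56540 = 89728981/56540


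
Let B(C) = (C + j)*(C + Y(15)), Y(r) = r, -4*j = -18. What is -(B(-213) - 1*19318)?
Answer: -21965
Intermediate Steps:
j = 9/2 (j = -¼*(-18) = 9/2 ≈ 4.5000)
B(C) = (15 + C)*(9/2 + C) (B(C) = (C + 9/2)*(C + 15) = (9/2 + C)*(15 + C) = (15 + C)*(9/2 + C))
-(B(-213) - 1*19318) = -((135/2 + (-213)² + (39/2)*(-213)) - 1*19318) = -((135/2 + 45369 - 8307/2) - 19318) = -(41283 - 19318) = -1*21965 = -21965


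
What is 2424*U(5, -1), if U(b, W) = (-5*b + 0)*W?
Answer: 60600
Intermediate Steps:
U(b, W) = -5*W*b (U(b, W) = (-5*b)*W = -5*W*b)
2424*U(5, -1) = 2424*(-5*(-1)*5) = 2424*25 = 60600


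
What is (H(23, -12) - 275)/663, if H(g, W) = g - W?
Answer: -80/221 ≈ -0.36199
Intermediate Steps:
(H(23, -12) - 275)/663 = ((23 - 1*(-12)) - 275)/663 = ((23 + 12) - 275)*(1/663) = (35 - 275)*(1/663) = -240*1/663 = -80/221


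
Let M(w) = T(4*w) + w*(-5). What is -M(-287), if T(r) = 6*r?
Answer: 5453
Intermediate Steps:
M(w) = 19*w (M(w) = 6*(4*w) + w*(-5) = 24*w - 5*w = 19*w)
-M(-287) = -19*(-287) = -1*(-5453) = 5453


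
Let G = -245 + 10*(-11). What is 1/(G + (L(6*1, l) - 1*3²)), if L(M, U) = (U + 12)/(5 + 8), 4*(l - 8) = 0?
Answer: -13/4712 ≈ -0.0027589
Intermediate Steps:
l = 8 (l = 8 + (¼)*0 = 8 + 0 = 8)
L(M, U) = 12/13 + U/13 (L(M, U) = (12 + U)/13 = (12 + U)*(1/13) = 12/13 + U/13)
G = -355 (G = -245 - 110 = -355)
1/(G + (L(6*1, l) - 1*3²)) = 1/(-355 + ((12/13 + (1/13)*8) - 1*3²)) = 1/(-355 + ((12/13 + 8/13) - 1*9)) = 1/(-355 + (20/13 - 9)) = 1/(-355 - 97/13) = 1/(-4712/13) = -13/4712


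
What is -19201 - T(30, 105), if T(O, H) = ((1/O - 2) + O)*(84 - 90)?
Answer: -95164/5 ≈ -19033.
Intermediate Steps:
T(O, H) = 12 - 6*O - 6/O (T(O, H) = ((1/O - 2) + O)*(-6) = ((-2 + 1/O) + O)*(-6) = (-2 + O + 1/O)*(-6) = 12 - 6*O - 6/O)
-19201 - T(30, 105) = -19201 - (12 - 6*30 - 6/30) = -19201 - (12 - 180 - 6*1/30) = -19201 - (12 - 180 - ⅕) = -19201 - 1*(-841/5) = -19201 + 841/5 = -95164/5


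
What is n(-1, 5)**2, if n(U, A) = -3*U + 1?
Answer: 16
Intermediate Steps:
n(U, A) = 1 - 3*U
n(-1, 5)**2 = (1 - 3*(-1))**2 = (1 + 3)**2 = 4**2 = 16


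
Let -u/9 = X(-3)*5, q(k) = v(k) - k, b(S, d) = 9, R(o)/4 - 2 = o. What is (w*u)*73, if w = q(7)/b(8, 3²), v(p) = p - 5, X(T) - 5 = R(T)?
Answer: 1825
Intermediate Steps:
R(o) = 8 + 4*o
X(T) = 13 + 4*T (X(T) = 5 + (8 + 4*T) = 13 + 4*T)
v(p) = -5 + p
q(k) = -5 (q(k) = (-5 + k) - k = -5)
w = -5/9 ≈ -0.55556
u = -45 (u = -9*(13 + 4*(-3))*5 = -9*(13 - 12)*5 = -9*5 = -45)
(w*u)*73 = -5/9*(-45)*73 = 25*73 = 1825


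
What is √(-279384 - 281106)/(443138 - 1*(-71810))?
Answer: I*√560490/514948 ≈ 0.0014539*I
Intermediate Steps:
√(-279384 - 281106)/(443138 - 1*(-71810)) = √(-560490)/(443138 + 71810) = (I*√560490)/514948 = (I*√560490)*(1/514948) = I*√560490/514948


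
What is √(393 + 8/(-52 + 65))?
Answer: √66521/13 ≈ 19.840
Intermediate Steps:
√(393 + 8/(-52 + 65)) = √(393 + 8/13) = √(5117/13) = √66521/13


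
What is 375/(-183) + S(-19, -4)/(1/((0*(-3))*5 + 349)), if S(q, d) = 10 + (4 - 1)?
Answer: 276632/61 ≈ 4535.0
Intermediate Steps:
S(q, d) = 13 (S(q, d) = 10 + 3 = 13)
375/(-183) + S(-19, -4)/(1/((0*(-3))*5 + 349)) = 375/(-183) + 13/(1/((0*(-3))*5 + 349)) = 375*(-1/183) + 13/(1/(0*5 + 349)) = -125/61 + 13/(1/(0 + 349)) = -125/61 + 13/(1/349) = -125/61 + 13*349 = -125/61 + 4537 = 276632/61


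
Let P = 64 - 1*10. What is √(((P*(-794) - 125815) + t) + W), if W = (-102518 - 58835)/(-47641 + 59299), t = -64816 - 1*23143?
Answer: I*√34882916663874/11658 ≈ 506.62*I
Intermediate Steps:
P = 54 (P = 64 - 10 = 54)
t = -87959 (t = -64816 - 23143 = -87959)
W = -161353/11658 ≈ -13.841
√(((P*(-794) - 125815) + t) + W) = √(((54*(-794) - 125815) - 87959) - 161353/11658) = √(((-42876 - 125815) - 87959) - 161353/11658) = √((-168691 - 87959) - 161353/11658) = √(-256650 - 161353/11658) = √(-2992187053/11658) = I*√34882916663874/11658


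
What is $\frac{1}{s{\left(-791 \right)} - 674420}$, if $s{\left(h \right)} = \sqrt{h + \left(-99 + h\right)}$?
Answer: $- \frac{674420}{454842338081} - \frac{41 i}{454842338081} \approx -1.4828 \cdot 10^{-6} - 9.0141 \cdot 10^{-11} i$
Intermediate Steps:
$s{\left(h \right)} = \sqrt{-99 + 2 h}$
$\frac{1}{s{\left(-791 \right)} - 674420} = \frac{1}{\sqrt{-99 + 2 \left(-791\right)} - 674420} = \frac{1}{\sqrt{-99 - 1582} - 674420} = \frac{1}{\sqrt{-1681} - 674420} = \frac{1}{41 i - 674420} = \frac{1}{-674420 + 41 i} = \frac{-674420 - 41 i}{454842338081}$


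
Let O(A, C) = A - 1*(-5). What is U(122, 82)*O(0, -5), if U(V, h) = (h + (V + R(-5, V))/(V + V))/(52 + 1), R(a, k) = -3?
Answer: 100635/12932 ≈ 7.7819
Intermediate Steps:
U(V, h) = h/53 + (-3 + V)/(106*V) (U(V, h) = (h + (V - 3)/(V + V))/(52 + 1) = (h + (-3 + V)/((2*V)))/53 = (h + (-3 + V)*(1/(2*V)))*(1/53) = (h + (-3 + V)/(2*V))*(1/53) = h/53 + (-3 + V)/(106*V))
O(A, C) = 5 + A (O(A, C) = A + 5 = 5 + A)
U(122, 82)*O(0, -5) = ((1/106)*(-3 + 122*(1 + 2*82))/122)*(5 + 0) = ((1/106)*(1/122)*(-3 + 122*(1 + 164)))*5 = ((1/106)*(1/122)*(-3 + 122*165))*5 = ((1/106)*(1/122)*(-3 + 20130))*5 = ((1/106)*(1/122)*20127)*5 = (20127/12932)*5 = 100635/12932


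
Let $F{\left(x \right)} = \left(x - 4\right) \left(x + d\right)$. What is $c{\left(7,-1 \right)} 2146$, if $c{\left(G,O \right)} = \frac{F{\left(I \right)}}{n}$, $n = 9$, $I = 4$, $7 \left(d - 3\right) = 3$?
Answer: $0$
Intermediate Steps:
$d = \frac{24}{7}$ ($d = 3 + \frac{1}{7} \cdot 3 = 3 + \frac{3}{7} = \frac{24}{7} \approx 3.4286$)
$F{\left(x \right)} = \left(-4 + x\right) \left(\frac{24}{7} + x\right)$ ($F{\left(x \right)} = \left(x - 4\right) \left(x + \frac{24}{7}\right) = \left(-4 + x\right) \left(\frac{24}{7} + x\right)$)
$c{\left(G,O \right)} = 0$ ($c{\left(G,O \right)} = \frac{- \frac{96}{7} + 4^{2} - \frac{16}{7}}{9} = \left(- \frac{96}{7} + 16 - \frac{16}{7}\right) \frac{1}{9} = 0 \cdot \frac{1}{9} = 0$)
$c{\left(7,-1 \right)} 2146 = 0 \cdot 2146 = 0$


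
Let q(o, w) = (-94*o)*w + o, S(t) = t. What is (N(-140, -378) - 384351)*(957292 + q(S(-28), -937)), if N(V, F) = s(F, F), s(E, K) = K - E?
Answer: 579954910920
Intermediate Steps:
N(V, F) = 0 (N(V, F) = F - F = 0)
q(o, w) = o - 94*o*w (q(o, w) = -94*o*w + o = o - 94*o*w)
(N(-140, -378) - 384351)*(957292 + q(S(-28), -937)) = (0 - 384351)*(957292 - 28*(1 - 94*(-937))) = -384351*(957292 - 28*(1 + 88078)) = -384351*(957292 - 28*88079) = -384351*(957292 - 2466212) = -384351*(-1508920) = 579954910920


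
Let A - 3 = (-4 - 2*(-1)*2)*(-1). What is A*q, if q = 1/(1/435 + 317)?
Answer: 1305/137896 ≈ 0.0094637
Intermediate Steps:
q = 435/137896 (q = 1/(1/435 + 317) = 1/(137896/435) = 435/137896 ≈ 0.0031545)
A = 3 (A = 3 + (-4 - 2*(-1)*2)*(-1) = 3 + (-4 + 2*2)*(-1) = 3 + (-4 + 4)*(-1) = 3 + 0*(-1) = 3 + 0 = 3)
A*q = 3*(435/137896) = 1305/137896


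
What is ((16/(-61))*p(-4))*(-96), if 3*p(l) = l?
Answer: -2048/61 ≈ -33.574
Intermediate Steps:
p(l) = l/3
((16/(-61))*p(-4))*(-96) = ((16/(-61))*((1/3)*(-4)))*(-96) = ((16*(-1/61))*(-4/3))*(-96) = -16/61*(-4/3)*(-96) = (64/183)*(-96) = -2048/61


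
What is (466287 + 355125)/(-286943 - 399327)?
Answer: -410706/343135 ≈ -1.1969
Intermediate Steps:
(466287 + 355125)/(-286943 - 399327) = 821412/(-686270) = 821412*(-1/686270) = -410706/343135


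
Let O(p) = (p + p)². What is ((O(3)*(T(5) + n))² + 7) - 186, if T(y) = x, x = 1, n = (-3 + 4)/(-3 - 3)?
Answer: 721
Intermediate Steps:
O(p) = 4*p² (O(p) = (2*p)² = 4*p²)
n = -⅙ (n = 1/(-6) = 1*(-⅙) = -⅙ ≈ -0.16667)
T(y) = 1
((O(3)*(T(5) + n))² + 7) - 186 = (((4*3²)*(1 - ⅙))² + 7) - 186 = (((4*9)*(⅚))² + 7) - 186 = ((36*(⅚))² + 7) - 186 = (30² + 7) - 186 = (900 + 7) - 186 = 907 - 186 = 721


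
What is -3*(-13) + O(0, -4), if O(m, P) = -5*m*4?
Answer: 39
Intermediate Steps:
O(m, P) = -20*m
-3*(-13) + O(0, -4) = -3*(-13) - 20*0 = 39 + 0 = 39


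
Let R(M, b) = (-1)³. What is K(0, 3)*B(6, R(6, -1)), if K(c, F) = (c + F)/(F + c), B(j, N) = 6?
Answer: 6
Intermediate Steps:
R(M, b) = -1
K(c, F) = 1 (K(c, F) = (F + c)/(F + c) = 1)
K(0, 3)*B(6, R(6, -1)) = 1*6 = 6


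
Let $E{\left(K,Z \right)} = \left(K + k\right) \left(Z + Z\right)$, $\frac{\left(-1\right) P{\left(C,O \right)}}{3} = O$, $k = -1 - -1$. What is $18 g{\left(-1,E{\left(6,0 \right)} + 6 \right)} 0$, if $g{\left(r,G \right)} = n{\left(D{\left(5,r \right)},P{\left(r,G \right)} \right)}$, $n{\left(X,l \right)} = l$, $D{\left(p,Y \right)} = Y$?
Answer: $0$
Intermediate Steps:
$k = 0$ ($k = -1 + 1 = 0$)
$P{\left(C,O \right)} = - 3 O$
$E{\left(K,Z \right)} = 2 K Z$ ($E{\left(K,Z \right)} = \left(K + 0\right) \left(Z + Z\right) = K 2 Z = 2 K Z$)
$g{\left(r,G \right)} = - 3 G$
$18 g{\left(-1,E{\left(6,0 \right)} + 6 \right)} 0 = 18 \left(- 3 \left(2 \cdot 6 \cdot 0 + 6\right)\right) 0 = 18 \left(- 3 \left(0 + 6\right)\right) 0 = 18 \left(\left(-3\right) 6\right) 0 = 18 \left(-18\right) 0 = \left(-324\right) 0 = 0$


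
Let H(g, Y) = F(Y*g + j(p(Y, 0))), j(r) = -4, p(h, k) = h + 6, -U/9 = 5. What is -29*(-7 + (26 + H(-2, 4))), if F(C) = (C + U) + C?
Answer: 1450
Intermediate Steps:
U = -45 (U = -9*5 = -45)
p(h, k) = 6 + h
F(C) = -45 + 2*C (F(C) = (C - 45) + C = (-45 + C) + C = -45 + 2*C)
H(g, Y) = -53 + 2*Y*g (H(g, Y) = -45 + 2*(Y*g - 4) = -45 + 2*(-4 + Y*g) = -45 + (-8 + 2*Y*g) = -53 + 2*Y*g)
-29*(-7 + (26 + H(-2, 4))) = -29*(-7 + (26 + (-53 + 2*4*(-2)))) = -29*(-7 + (26 + (-53 - 16))) = -29*(-7 + (26 - 69)) = -29*(-7 - 43) = -29*(-50) = 1450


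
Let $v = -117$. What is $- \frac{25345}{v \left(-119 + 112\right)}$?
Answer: $- \frac{25345}{819} \approx -30.946$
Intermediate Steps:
$- \frac{25345}{v \left(-119 + 112\right)} = - \frac{25345}{\left(-117\right) \left(-119 + 112\right)} = - \frac{25345}{\left(-117\right) \left(-7\right)} = - \frac{25345}{819}$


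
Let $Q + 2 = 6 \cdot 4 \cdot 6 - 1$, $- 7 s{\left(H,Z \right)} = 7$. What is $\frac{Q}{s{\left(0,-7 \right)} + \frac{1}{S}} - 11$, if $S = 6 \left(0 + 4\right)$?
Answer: $- \frac{3637}{23} \approx -158.13$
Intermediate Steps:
$S = 24$ ($S = 6 \cdot 4 = 24$)
$s{\left(H,Z \right)} = -1$ ($s{\left(H,Z \right)} = \left(- \frac{1}{7}\right) 7 = -1$)
$Q = 141$ ($Q = -2 - \left(1 - 6 \cdot 4 \cdot 6\right) = -2 + \left(24 \cdot 6 - 1\right) = -2 + \left(144 - 1\right) = -2 + 143 = 141$)
$\frac{Q}{s{\left(0,-7 \right)} + \frac{1}{S}} - 11 = \frac{141}{-1 + \frac{1}{24}} - 11 = \frac{141}{- \frac{23}{24}} - 11 = 141 \left(- \frac{24}{23}\right) - 11 = - \frac{3384}{23} - 11 = - \frac{3637}{23}$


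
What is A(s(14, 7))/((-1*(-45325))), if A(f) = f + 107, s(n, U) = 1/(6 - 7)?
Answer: 106/45325 ≈ 0.0023387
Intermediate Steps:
s(n, U) = -1 (s(n, U) = 1/(-1) = -1)
A(f) = 107 + f
A(s(14, 7))/((-1*(-45325))) = (107 - 1)/((-1*(-45325))) = 106/45325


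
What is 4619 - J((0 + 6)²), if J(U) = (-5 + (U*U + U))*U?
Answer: -43153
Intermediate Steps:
J(U) = U*(-5 + U + U²) (J(U) = (-5 + (U² + U))*U = (-5 + (U + U²))*U = (-5 + U + U²)*U = U*(-5 + U + U²))
4619 - J((0 + 6)²) = 4619 - (0 + 6)²*(-5 + (0 + 6)² + ((0 + 6)²)²) = 4619 - 6²*(-5 + 6² + (6²)²) = 4619 - 36*(-5 + 36 + 36²) = 4619 - 36*(-5 + 36 + 1296) = 4619 - 36*1327 = 4619 - 1*47772 = 4619 - 47772 = -43153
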